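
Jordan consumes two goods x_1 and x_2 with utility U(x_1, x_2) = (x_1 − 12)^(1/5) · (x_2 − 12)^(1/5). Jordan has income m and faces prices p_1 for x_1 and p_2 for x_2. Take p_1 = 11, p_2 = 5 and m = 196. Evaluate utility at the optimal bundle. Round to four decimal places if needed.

This is Cobb-Douglas in (x_1−12, x_2−12): tangency gives 0.2·p_2·(x_2−12) = 0.2·p_1·(x_1−12).
Substituting into the budget: x_1* = 12 + 0.5·(m − 12·p_1 − 12·p_2)/p_1, and x_2* = 12 + 0.5·(…)/p_2.
Discretionary income = 196 − 12·11 − 12·5 = 4; x_1* = 12 + 0.5·4/11 = 12.1818; x_2* = 12 + 0.5·4/5 = 12.4.
Utility at the optimum: U(12.1818, 12.4) = 0.592.

V = 0.592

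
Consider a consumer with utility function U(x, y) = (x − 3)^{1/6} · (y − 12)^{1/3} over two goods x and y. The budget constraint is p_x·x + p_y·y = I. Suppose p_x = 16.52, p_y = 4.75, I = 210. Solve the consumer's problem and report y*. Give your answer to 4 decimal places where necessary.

MRS = (1/2)·(y−12)/(x−3). Tangency with p_x/p_y gives y−12 = 2·(p_x/p_y)·(x−3).
Substituting into the budget: x* = 3 + 1/3·(I − 3·p_x − 12·p_y)/p_x, and y* = 12 + 2/3·(…)/p_y.
Discretionary income = 210 − 3·16.52 − 12·4.75 = 103.44; y* = 12 + 2/3·103.44/4.75 = 26.5179.

y* = 26.5179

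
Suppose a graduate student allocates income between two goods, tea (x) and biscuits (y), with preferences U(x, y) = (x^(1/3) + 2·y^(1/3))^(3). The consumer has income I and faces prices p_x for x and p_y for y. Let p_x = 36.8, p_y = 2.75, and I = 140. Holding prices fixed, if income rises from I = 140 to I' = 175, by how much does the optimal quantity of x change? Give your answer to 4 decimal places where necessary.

From the CES first-order condition, (1/2)·(y/x)^(2/3) = p_x/p_y.
Solve for the ratio: y/x = [2·p_x/p_y]^(1.5).
With the ratio pinned down, the budget gives x* = I/(p_x + p_y·(y/x)) and y* = (y/x)·x*.
Numerically y/x = 138.457881, so x* = 140/(36.8 + 2.75·138.457881) = 0.3353.
At I' = 175: x* = 0.4191. Change: 0.4191 − 0.3353 = 0.0838.

Δx* = 0.0838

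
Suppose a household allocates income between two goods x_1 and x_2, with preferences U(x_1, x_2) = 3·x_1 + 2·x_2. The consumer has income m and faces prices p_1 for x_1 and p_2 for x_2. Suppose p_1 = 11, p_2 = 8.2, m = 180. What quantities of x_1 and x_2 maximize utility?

x_1* = 16.3636, x_2* = 0

Linear utility — the consumer picks whichever good has higher MU/price: 3/11 = 0.2727 vs 2/8.2 = 0.2439.
x_1 gives more utility per dollar, so spend all income on x_1: x_1* = m/p_1, x_2* = 0.
Numerically: x_1* = 16.3636, x_2* = 0.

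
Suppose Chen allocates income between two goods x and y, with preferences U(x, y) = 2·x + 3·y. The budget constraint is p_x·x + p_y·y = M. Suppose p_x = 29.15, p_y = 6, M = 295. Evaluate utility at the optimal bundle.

V = 147.5

Perfect substitutes: compare marginal utility per dollar. 2/p_x vs 3/p_y → 0.0686 vs 0.5.
y gives more utility per dollar, so spend all income on y: y* = M/p_y, x* = 0.
Numerically: x* = 0, y* = 49.1667.
Utility at the optimum: U(0, 49.1667) = 147.5.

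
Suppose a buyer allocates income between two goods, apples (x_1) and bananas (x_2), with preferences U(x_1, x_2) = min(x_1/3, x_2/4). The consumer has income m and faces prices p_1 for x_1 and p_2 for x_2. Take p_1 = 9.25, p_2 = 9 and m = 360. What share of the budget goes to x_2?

Leontief preferences: the optimum is at the kink where x_1/3 = x_2/4, i.e. x_2 = (4/3)·x_1.
Budget: p_1·x_1 + p_2·(4/3)·x_1 = m, so (3·p_1 + 4·p_2)·x_1 = 3·m.
Demand: x_1*(p_1,p_2,m) = 3·m/(3·p_1 + 4·p_2), x_2* = 4·m/(3·p_1 + 4·p_2).
Here 3·9.25 + 4·9 = 63.75, giving x_1* = 16.9412 and x_2* = 22.5882.
Expenditure on x_2: 9·22.5882 = 203.2941; share = 0.5647.

share on x_2 = 0.5647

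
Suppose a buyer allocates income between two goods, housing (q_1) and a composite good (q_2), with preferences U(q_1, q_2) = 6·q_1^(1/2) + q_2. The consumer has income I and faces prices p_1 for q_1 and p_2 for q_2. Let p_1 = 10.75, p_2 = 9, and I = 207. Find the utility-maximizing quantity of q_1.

q_1* = 6.3083

Solve: √q_1 = 3·p_2/p_1, so q_1*(p_1,p_2) = (3·p_2/p_1)², and q_2* = (I − p_1·q_1*)/p_2.
Plugging in: q_1* = (3·9/10.75)² = 6.3083.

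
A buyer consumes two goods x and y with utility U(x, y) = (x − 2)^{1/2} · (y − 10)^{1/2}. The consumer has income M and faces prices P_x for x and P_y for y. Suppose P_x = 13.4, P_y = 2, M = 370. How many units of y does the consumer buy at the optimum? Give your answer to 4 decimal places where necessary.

After buying the subsistence bundle (2, 10), a share 0.5 of the remaining income goes to x: x* = 2 + 0.5·(M − 2P_x − 10P_y)/P_x.
Discretionary income = 370 − 2·13.4 − 10·2 = 323.2; y* = 10 + 0.5·323.2/2 = 90.8.

y* = 90.8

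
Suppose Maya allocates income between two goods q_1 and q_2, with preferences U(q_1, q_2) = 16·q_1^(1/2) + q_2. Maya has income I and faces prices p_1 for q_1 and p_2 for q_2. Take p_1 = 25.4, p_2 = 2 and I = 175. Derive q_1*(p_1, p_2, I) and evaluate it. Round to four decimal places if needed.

q_1* = 0.3968

Thus q_1* = (8·p_2/p_1)² — independent of I — with the rest of income spent on q_2.
Plugging in: q_1* = (8·2/25.4)² = 0.3968.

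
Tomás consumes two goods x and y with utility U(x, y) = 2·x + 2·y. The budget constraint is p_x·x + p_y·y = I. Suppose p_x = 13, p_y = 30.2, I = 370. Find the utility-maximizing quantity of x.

x gives more utility per dollar, so spend all income on x: x* = I/p_x, y* = 0.
Numerically: x* = 28.4615, y* = 0.

x* = 28.4615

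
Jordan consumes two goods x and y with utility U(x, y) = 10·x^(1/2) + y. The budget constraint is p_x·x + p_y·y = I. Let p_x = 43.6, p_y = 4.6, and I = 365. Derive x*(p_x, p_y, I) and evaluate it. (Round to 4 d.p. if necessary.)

Utility is quasi-linear in y; the FOC for x is 5/√x = p_x/p_y.
Thus x* = (5·p_y/p_x)² — independent of I — with the rest of income spent on y.
Plugging in: x* = (5·4.6/43.6)² = 0.2783.

x* = 0.2783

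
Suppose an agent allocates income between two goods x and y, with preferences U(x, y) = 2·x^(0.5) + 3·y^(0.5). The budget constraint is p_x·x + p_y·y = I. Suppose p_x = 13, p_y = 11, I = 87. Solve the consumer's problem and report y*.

y* = 5.7476

From the CES first-order condition, (2/3)·(y/x)^(0.5) = p_x/p_y.
Hence y/x = ((3/2)·p_x/p_y)^(1/(0.5)), i.e. raised to the 2 power.
Substitute y = (y/x)·x into the budget: x* = I/(p_x + p_y·(y/x)).
Numerically y/x = 3.142562, so x* = 87/(13 + 11·3.142562) = 1.829 and y* = 3.142562·1.829 = 5.7476.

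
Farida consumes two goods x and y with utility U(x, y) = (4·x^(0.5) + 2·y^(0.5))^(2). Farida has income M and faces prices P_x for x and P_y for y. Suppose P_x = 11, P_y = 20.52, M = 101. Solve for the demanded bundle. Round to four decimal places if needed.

x* = 8.0967, y* = 0.5817

With the ratio pinned down, the budget gives x* = M/(P_x + P_y·(y/x)) and y* = (y/x)·x*.
Numerically y/x = 0.071841, so x* = 101/(11 + 20.52·0.071841) = 8.0967 and y* = 0.071841·8.0967 = 0.5817.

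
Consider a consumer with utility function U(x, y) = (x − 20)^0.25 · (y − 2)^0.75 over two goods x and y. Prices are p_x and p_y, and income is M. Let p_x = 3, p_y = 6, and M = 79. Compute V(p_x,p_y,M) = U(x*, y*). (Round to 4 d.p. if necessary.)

Let x' = x−20, y' = y−2. MRS = (1/3)·y'/x' = p_x/p_y.
Substituting into the budget: x* = 20 + 0.25·(M − 20·p_x − 2·p_y)/p_x, and y* = 2 + 0.75·(…)/p_y.
Discretionary income = 79 − 20·3 − 2·6 = 7; x* = 20 + 0.25·7/3 = 20.5833; y* = 2 + 0.75·7/6 = 2.875.
Utility at the optimum: U(20.5833, 2.875) = 0.7907.

V = 0.7907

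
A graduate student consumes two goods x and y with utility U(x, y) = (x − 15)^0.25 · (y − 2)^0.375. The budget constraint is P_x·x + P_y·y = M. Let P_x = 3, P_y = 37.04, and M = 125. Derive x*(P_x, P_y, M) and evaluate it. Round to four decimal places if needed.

x* = 15.7893

This is Cobb-Douglas in (x−15, y−2): tangency gives 0.25·P_y·(y−2) = 0.375·P_x·(x−15).
After buying the subsistence bundle (15, 2), a share 0.4 of the remaining income goes to x: x* = 15 + 0.4·(M − 15P_x − 2P_y)/P_x.
Discretionary income = 125 − 15·3 − 2·37.04 = 5.92; x* = 15 + 0.4·5.92/3 = 15.7893.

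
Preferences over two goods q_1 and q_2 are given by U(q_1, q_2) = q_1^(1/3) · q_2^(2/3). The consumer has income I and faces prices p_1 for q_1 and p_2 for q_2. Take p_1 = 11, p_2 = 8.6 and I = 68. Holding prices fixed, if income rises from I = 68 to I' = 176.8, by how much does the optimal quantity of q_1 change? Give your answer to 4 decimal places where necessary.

Δq_1* = 3.297

Tangency: MRS = (1/2)·q_2/q_1 = p_1/p_2.
Rearranging, p_2·q_2 = 2·p_1·q_1. Substituting into the budget gives p_1·q_1·(1 + 2) = I.
Demand: q_1*(p_1,p_2,I) = 1/3·I/p_1 and q_2* = 2/3·I/p_2.
At p_1=11, p_2=8.6, I=68: q_1* = 1/3·68/11 = 2.0606.
At I' = 176.8: q_1* = 5.3576. Change: 5.3576 − 2.0606 = 3.297.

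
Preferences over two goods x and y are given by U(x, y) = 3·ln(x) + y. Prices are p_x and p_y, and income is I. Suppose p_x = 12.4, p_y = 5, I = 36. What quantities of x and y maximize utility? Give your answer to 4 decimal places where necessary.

MU_x = 3/x, MU_y = 1. Tangency: 3/x = p_x/p_y.
So x*(p_x,p_y) = 3·p_y/p_x, independent of income; and y* = (I − 3·p_y)/p_y.
At the given prices: x* = 3·5/12.4 = 1.2097, and y* = 4.2.

x* = 1.2097, y* = 4.2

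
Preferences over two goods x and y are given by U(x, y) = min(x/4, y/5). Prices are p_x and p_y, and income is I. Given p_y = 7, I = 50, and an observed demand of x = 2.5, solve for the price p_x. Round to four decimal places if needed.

With perfect complements, no substitution: consume in ratio x:y = 4:5.
Budget: p_x·x + p_y·(5/4)·x = I, so (4·p_x + 5·p_y)·x = 4·I.
Demand: x*(p_x,p_y,I) = 4·I/(4·p_x + 5·p_y), y* = 5·I/(4·p_x + 5·p_y).
Set x* = 2.5 in the demand function and solve for p_x: p_x = 11.25.

p_x = 11.25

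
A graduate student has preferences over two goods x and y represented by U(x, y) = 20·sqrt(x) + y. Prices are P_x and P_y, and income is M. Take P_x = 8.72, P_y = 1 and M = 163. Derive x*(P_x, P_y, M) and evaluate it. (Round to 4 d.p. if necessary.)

Utility is quasi-linear in y; the FOC for x is 10/√x = P_x/P_y.
Solve: √x = 10·P_y/P_x, so x*(P_x,P_y) = (10·P_y/P_x)², and y* = (M − P_x·x*)/P_y.
Plugging in: x* = (10·1/8.72)² = 1.3151.

x* = 1.3151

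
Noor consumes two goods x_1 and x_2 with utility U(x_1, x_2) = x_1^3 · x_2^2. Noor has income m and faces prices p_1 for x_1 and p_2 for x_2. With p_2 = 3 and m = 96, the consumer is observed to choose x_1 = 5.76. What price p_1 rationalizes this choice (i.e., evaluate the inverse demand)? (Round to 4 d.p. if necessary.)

MU_x_1/MU_x_2 = (3·x_2)/(2·x_1); tangency sets this equal to p_1/p_2.
So 3·p_2·x_2 = 2·p_1·x_1; combined with the budget, a share 0.6 of income goes to x_1.
Demand: x_1*(p_1,p_2,m) = 0.6·m/p_1 and x_2* = 0.4·m/p_2.
Set x_1* = 5.76 in the demand function and solve for p_1: p_1 = 10.

p_1 = 10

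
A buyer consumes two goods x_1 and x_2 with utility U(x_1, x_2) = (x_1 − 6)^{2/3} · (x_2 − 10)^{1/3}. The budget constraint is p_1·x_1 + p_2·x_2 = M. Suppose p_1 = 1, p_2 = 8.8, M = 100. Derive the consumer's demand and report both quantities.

Let x_1' = x_1−6, x_2' = x_2−10. MRS = 2·x_2'/x_1' = p_1/p_2.
After buying the subsistence bundle (6, 10), a share 2/3 of the remaining income goes to x_1: x_1* = 6 + 2/3·(M − 6p_1 − 10p_2)/p_1.
Discretionary income = 100 − 6·1 − 10·8.8 = 6; x_1* = 6 + 2/3·6/1 = 10; x_2* = 10 + 1/3·6/8.8 = 10.2273.

x_1* = 10, x_2* = 10.2273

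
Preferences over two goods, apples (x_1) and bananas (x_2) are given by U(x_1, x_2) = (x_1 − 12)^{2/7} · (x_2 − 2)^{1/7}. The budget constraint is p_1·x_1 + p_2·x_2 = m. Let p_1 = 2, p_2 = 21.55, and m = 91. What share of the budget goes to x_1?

share on x_1 = 0.4388

Discretionary income = 91 − 12·2 − 2·21.55 = 23.9; x_1* = 12 + 2/3·23.9/2 = 19.9667; x_2* = 2 + 1/3·23.9/21.55 = 2.3697.
Expenditure on x_1: 2·19.9667 = 39.9333; share = 0.4388.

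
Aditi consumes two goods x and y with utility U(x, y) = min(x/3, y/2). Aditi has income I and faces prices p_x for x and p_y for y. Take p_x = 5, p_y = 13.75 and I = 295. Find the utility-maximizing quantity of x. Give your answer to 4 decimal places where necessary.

x* = 20.8235

Here 3·5 + 2·13.75 = 42.5, giving x* = 20.8235.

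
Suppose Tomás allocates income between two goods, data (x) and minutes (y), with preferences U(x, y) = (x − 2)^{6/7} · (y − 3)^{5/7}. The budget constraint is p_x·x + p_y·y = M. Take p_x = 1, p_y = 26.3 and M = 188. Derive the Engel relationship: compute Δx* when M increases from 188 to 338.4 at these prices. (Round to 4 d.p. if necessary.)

MRS = (6/5)·(y−3)/(x−2). Tangency with p_x/p_y gives y−3 = (5/6)·(p_x/p_y)·(x−2).
After buying the subsistence bundle (2, 3), a share 6/11 of the remaining income goes to x: x* = 2 + 6/11·(M − 2p_x − 3p_y)/p_x.
Discretionary income = 188 − 2·1 − 3·26.3 = 107.1; x* = 2 + 6/11·107.1/1 = 60.4182.
At M' = 338.4: x* = 142.4545. Change: 142.4545 − 60.4182 = 82.0364.

Δx* = 82.0364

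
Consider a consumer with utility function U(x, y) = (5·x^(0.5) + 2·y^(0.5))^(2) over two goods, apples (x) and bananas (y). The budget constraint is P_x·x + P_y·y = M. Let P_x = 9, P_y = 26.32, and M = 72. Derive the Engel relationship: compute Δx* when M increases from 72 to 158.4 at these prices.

Δx* = 9.102

From the CES first-order condition, (5/2)·(y/x)^(0.5) = P_x/P_y.
Hence y/x = ((2/5)·P_x/P_y)^(1/(0.5)), i.e. raised to the 2 power.
With the ratio pinned down, the budget gives x* = M/(P_x + P_y·(y/x)) and y* = (y/x)·x*.
Numerically y/x = 0.018708, so x* = 72/(9 + 26.32·0.018708) = 7.585.
At M' = 158.4: x* = 16.687. Change: 16.687 − 7.585 = 9.102.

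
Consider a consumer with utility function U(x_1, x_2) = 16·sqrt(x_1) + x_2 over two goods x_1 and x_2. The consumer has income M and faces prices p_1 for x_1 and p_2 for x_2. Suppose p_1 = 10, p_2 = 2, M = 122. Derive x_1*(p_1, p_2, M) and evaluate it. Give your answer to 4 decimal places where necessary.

x_1* = 2.56

MU_x_1 = 8/√x_1, MU_x_2 = 1. Tangency: 8/√x_1 = p_1/p_2.
Thus x_1* = (8·p_2/p_1)² — independent of M — with the rest of income spent on x_2.
Plugging in: x_1* = (8·2/10)² = 2.56.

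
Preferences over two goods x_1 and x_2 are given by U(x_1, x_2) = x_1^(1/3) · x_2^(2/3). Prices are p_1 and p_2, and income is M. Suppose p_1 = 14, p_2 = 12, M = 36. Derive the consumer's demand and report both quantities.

x_1* = 0.8571, x_2* = 2

Tangency: MRS = (1/2)·x_2/x_1 = p_1/p_2.
So 1/3·p_2·x_2 = 2/3·p_1·x_1; combined with the budget, a share 1/3 of income goes to x_1.
Demand: x_1*(p_1,p_2,M) = 1/3·M/p_1 and x_2* = 2/3·M/p_2.
At p_1=14, p_2=12, M=36: x_1* = 1/3·36/14 = 0.8571, x_2* = 2.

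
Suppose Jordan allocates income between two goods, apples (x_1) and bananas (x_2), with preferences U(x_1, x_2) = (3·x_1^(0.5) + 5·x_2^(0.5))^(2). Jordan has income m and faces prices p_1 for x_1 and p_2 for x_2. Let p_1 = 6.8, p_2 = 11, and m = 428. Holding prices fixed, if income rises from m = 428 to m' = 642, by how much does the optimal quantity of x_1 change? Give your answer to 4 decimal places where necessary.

MU_x_1 ∝ 3·x_1^(-0.5), MU_x_2 ∝ 5·x_2^(-0.5), so MRS = (3/5)·(x_2/x_1)^(0.5) = p_1/p_2.
Solve for the ratio: x_2/x_1 = [(5/3)·p_1/p_2]^(2).
With the ratio pinned down, the budget gives x_1* = m/(p_1 + p_2·(x_2/x_1)) and x_2* = (x_2/x_1)·x_1*.
Numerically x_2/x_1 = 1.061524, so x_1* = 428/(6.8 + 11·1.061524) = 23.1642.
At m' = 642: x_1* = 34.7463. Change: 34.7463 − 23.1642 = 11.5821.

Δx_1* = 11.5821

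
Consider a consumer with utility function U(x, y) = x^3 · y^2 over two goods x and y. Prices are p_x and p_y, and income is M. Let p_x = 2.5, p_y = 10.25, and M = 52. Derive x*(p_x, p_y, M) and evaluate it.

Tangency: MRS = (3/2)·y/x = p_x/p_y.
So 3·p_y·y = 2·p_x·x; combined with the budget, a share 0.6 of income goes to x.
Demand: x*(p_x,p_y,M) = 0.6·M/p_x and y* = 0.4·M/p_y.
At p_x=2.5, p_y=10.25, M=52: x* = 0.6·52/2.5 = 12.48.

x* = 12.48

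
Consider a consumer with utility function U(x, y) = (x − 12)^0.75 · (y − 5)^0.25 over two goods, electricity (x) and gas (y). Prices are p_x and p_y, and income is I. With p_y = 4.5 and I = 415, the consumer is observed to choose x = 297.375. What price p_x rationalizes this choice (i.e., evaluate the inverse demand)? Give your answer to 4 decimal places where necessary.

p_x = 1

This is Cobb-Douglas in (x−12, y−5): tangency gives 0.75·p_y·(y−5) = 0.25·p_x·(x−12).
Substituting into the budget: x* = 12 + 0.75·(I − 12·p_x − 5·p_y)/p_x, and y* = 5 + 0.25·(…)/p_y.
Set x* = 297.375 in the demand function and solve for p_x: p_x = 1.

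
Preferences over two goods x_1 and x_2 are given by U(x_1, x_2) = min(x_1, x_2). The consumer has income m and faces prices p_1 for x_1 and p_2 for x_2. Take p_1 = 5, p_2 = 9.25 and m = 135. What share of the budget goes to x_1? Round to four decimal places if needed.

share on x_1 = 0.3509

With perfect complements, no substitution: consume in ratio x_1:x_2 = 1:1.
Budget: p_1·x_1 + p_2·x_1 = m, so (p_1 + p_2)·x_1 = m.
Demand: x_1*(p_1,p_2,m) = m/(p_1 + p_2), x_2* = m/(p_1 + p_2).
Here 5 + 9.25 = 14.25, giving x_1* = 9.4737 and x_2* = 9.4737.
Expenditure on x_1: 5·9.4737 = 47.3684; share = 0.3509.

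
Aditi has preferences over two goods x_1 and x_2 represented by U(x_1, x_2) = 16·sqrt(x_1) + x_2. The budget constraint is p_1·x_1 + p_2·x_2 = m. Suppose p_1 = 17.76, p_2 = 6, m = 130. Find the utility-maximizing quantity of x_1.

x_1* = 7.3046

Thus x_1* = (8·p_2/p_1)² — independent of m — with the rest of income spent on x_2.
Plugging in: x_1* = (8·6/17.76)² = 7.3046.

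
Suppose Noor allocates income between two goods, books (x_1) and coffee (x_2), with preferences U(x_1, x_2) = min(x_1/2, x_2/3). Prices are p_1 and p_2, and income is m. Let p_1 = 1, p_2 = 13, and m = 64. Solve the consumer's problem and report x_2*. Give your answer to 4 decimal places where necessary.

With perfect complements, no substitution: consume in ratio x_1:x_2 = 2:3.
Budget: p_1·x_1 + p_2·(3/2)·x_1 = m, so (2·p_1 + 3·p_2)·x_1 = 2·m.
Demand: x_1*(p_1,p_2,m) = 2·m/(2·p_1 + 3·p_2), x_2* = 3·m/(2·p_1 + 3·p_2).
Here 2·1 + 3·13 = 41, giving x_2* = 4.6829.

x_2* = 4.6829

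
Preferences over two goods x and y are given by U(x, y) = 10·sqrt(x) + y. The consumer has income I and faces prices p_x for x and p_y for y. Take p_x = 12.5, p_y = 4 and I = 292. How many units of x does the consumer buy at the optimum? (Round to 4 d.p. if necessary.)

Solve: √x = 5·p_y/p_x, so x*(p_x,p_y) = (5·p_y/p_x)², and y* = (I − p_x·x*)/p_y.
Plugging in: x* = (5·4/12.5)² = 2.56.

x* = 2.56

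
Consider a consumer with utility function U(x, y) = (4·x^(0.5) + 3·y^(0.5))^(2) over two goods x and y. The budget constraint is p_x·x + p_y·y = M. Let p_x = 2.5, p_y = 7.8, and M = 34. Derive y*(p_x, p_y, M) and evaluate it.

With the ratio pinned down, the budget gives x* = M/(p_x + p_y·(y/x)) and y* = (y/x)·x*.
Numerically y/x = 0.057785, so x* = 34/(2.5 + 7.8·0.057785) = 11.5226 and y* = 0.057785·11.5226 = 0.6658.

y* = 0.6658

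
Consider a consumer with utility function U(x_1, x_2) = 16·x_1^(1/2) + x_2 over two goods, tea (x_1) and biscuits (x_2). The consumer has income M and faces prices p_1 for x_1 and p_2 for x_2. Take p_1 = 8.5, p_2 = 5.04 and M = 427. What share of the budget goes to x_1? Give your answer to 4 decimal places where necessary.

share on x_1 = 0.4479

Set MRS = p_1/p_2: 8·x_1^(−1/2) = p_1/p_2.
Solve: √x_1 = 8·p_2/p_1, so x_1*(p_1,p_2) = (8·p_2/p_1)², and x_2* = (M − p_1·x_1*)/p_2.
Plugging in: x_1* = (8·5.04/8.5)² = 22.5011, x_2* = 46.774.
Expenditure on x_1: 8.5·22.5011 = 191.2591; share = 0.4479.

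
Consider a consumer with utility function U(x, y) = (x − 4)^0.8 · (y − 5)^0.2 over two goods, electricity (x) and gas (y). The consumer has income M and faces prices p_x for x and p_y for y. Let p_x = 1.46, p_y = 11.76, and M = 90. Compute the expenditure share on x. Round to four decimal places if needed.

share on x = 0.2903

Let x' = x−4, y' = y−5. MRS = 4·y'/x' = p_x/p_y.
Substituting into the budget: x* = 4 + 0.8·(M − 4·p_x − 5·p_y)/p_x, and y* = 5 + 0.2·(…)/p_y.
Discretionary income = 90 − 4·1.46 − 5·11.76 = 25.36; x* = 4 + 0.8·25.36/1.46 = 17.8959; y* = 5 + 0.2·25.36/11.76 = 5.4313.
Expenditure on x: 1.46·17.8959 = 26.128; share = 0.2903.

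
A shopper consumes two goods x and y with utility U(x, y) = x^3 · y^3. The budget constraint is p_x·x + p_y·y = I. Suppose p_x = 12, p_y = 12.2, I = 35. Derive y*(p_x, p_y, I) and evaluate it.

y* = 1.4344

Demand: x*(p_x,p_y,I) = 0.5·I/p_x and y* = 0.5·I/p_y.
At p_x=12, p_y=12.2, I=35: y* = 0.5·35/12.2 = 1.4344.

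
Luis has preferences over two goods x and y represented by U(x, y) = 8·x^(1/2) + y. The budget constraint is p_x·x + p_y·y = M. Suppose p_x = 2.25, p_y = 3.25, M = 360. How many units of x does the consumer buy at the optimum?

x* = 33.3827

Thus x* = (4·p_y/p_x)² — independent of M — with the rest of income spent on y.
Plugging in: x* = (4·3.25/2.25)² = 33.3827.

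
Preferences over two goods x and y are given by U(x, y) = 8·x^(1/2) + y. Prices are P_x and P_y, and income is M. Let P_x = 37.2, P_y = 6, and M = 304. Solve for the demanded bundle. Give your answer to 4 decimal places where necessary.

Set MRS = P_x/P_y: 4·x^(−1/2) = P_x/P_y.
Solve: √x = 4·P_y/P_x, so x*(P_x,P_y) = (4·P_y/P_x)², and y* = (M − P_x·x*)/P_y.
Plugging in: x* = (4·6/37.2)² = 0.4162, y* = 48.086.

x* = 0.4162, y* = 48.086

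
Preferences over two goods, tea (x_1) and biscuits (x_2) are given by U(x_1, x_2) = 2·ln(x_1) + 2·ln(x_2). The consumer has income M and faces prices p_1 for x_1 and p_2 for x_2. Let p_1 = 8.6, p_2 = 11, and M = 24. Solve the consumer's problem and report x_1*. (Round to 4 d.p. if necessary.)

x_1* = 1.3953

The MRS is x_2/x_1. Set MRS = p_1/p_2.
Rearranging, p_2·x_2 = p_1·x_1. Substituting into the budget gives p_1·x_1·(1 + 1) = M.
Demand: x_1*(p_1,p_2,M) = 0.5·M/p_1 and x_2* = 0.5·M/p_2.
At p_1=8.6, p_2=11, M=24: x_1* = 0.5·24/8.6 = 1.3953.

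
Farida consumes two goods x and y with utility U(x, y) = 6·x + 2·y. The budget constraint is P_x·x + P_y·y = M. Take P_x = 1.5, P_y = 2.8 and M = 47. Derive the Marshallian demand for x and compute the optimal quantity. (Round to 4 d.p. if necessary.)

Perfect substitutes: compare marginal utility per dollar. 6/P_x vs 2/P_y → 4 vs 0.7143.
x gives more utility per dollar, so spend all income on x: x* = M/P_x, y* = 0.
Numerically: x* = 31.3333, y* = 0.

x* = 31.3333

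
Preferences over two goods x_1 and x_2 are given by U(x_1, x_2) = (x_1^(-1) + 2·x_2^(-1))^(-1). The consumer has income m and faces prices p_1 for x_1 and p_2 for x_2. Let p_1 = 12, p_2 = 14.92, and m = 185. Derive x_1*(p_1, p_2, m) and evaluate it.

Substitute x_2 = (x_2/x_1)·x_1 into the budget: x_1* = m/(p_1 + p_2·(x_2/x_1)).
Numerically x_2/x_1 = 1.268298, so x_1* = 185/(12 + 14.92·1.268298) = 5.9826.

x_1* = 5.9826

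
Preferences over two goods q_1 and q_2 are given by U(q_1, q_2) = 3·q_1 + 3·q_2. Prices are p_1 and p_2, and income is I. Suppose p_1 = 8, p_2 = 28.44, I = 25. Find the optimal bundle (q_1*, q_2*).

Linear utility — the consumer picks whichever good has higher MU/price: 3/8 = 0.375 vs 3/28.44 = 0.1055.
q_1 gives more utility per dollar, so spend all income on q_1: q_1* = I/p_1, q_2* = 0.
Numerically: q_1* = 3.125, q_2* = 0.

q_1* = 3.125, q_2* = 0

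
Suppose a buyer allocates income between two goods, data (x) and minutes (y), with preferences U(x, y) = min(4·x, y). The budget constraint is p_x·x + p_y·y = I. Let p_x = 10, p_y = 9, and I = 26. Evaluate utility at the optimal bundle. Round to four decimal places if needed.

Here 10 + 4·9 = 46, giving x* = 0.5652 and y* = 2.2609.
Utility at the optimum: U(0.5652, 2.2609) = 2.2609.

V = 2.2609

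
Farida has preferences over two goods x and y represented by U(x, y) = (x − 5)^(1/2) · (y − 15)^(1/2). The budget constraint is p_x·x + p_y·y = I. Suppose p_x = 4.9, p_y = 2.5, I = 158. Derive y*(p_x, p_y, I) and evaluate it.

y* = 34.2

Let x' = x−5, y' = y−15. MRS = y'/x' = p_x/p_y.
After buying the subsistence bundle (5, 15), a share 0.5 of the remaining income goes to x: x* = 5 + 0.5·(I − 5p_x − 15p_y)/p_x.
Discretionary income = 158 − 5·4.9 − 15·2.5 = 96; y* = 15 + 0.5·96/2.5 = 34.2.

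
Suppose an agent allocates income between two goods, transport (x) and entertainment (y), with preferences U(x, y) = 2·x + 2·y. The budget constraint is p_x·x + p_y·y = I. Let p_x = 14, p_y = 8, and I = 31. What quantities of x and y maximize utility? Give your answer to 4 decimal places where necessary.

Perfect substitutes: compare marginal utility per dollar. 2/p_x vs 2/p_y → 0.1429 vs 0.25.
y gives more utility per dollar, so spend all income on y: y* = I/p_y, x* = 0.
Numerically: x* = 0, y* = 3.875.

x* = 0, y* = 3.875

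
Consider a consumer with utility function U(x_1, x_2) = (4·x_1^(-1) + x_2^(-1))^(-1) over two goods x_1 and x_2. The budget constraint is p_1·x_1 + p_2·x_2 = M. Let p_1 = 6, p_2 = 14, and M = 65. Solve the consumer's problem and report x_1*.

MRS = MU_x_1/MU_x_2 = 4·(x_2/x_1)^(2). Set equal to p_1/p_2.
Solve for the ratio: x_2/x_1 = [(1/4)·p_1/p_2]^(0.5).
With the ratio pinned down, the budget gives x_1* = M/(p_1 + p_2·(x_2/x_1)) and x_2* = (x_2/x_1)·x_1*.
Numerically x_2/x_1 = 0.327327, so x_1* = 65/(6 + 14·0.327327) = 6.1422.

x_1* = 6.1422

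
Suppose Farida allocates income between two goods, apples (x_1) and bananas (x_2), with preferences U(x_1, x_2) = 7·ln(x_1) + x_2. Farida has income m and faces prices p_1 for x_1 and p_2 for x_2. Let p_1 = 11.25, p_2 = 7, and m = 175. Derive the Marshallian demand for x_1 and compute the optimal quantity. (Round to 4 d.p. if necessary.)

Set MRS = p_1/p_2: (7/x_1)/1 = p_1/p_2.
So x_1*(p_1,p_2) = 7·p_2/p_1, independent of income; and x_2* = (m − 7·p_2)/p_2.
At the given prices: x_1* = 7·7/11.25 = 4.3556.

x_1* = 4.3556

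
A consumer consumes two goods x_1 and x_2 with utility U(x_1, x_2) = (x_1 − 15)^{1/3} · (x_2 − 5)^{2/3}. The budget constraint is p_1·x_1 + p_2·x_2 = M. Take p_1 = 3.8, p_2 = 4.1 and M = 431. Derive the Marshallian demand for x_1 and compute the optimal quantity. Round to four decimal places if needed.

Let x_1' = x_1−15, x_2' = x_2−5. MRS = (1/2)·x_2'/x_1' = p_1/p_2.
Substituting into the budget: x_1* = 15 + 1/3·(M − 15·p_1 − 5·p_2)/p_1, and x_2* = 5 + 2/3·(…)/p_2.
Discretionary income = 431 − 15·3.8 − 5·4.1 = 353.5; x_1* = 15 + 1/3·353.5/3.8 = 46.0088.

x_1* = 46.0088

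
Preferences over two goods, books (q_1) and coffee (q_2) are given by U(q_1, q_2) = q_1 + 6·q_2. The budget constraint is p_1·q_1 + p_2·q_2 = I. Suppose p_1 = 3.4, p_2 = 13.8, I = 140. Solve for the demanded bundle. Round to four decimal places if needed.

Linear utility — the consumer picks whichever good has higher MU/price: 1/3.4 = 0.2941 vs 6/13.8 = 0.4348.
q_2 gives more utility per dollar, so spend all income on q_2: q_2* = I/p_2, q_1* = 0.
Numerically: q_1* = 0, q_2* = 10.1449.

q_1* = 0, q_2* = 10.1449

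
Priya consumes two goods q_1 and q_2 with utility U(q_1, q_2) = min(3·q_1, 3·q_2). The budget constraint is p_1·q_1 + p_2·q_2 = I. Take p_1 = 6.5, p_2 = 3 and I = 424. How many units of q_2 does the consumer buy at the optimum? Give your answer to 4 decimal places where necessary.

With perfect complements, no substitution: consume in ratio q_1:q_2 = 3:3.
Budget: p_1·q_1 + p_2·q_1 = I, so (3·p_1 + 3·p_2)·q_1 = 3·I.
Demand: q_1*(p_1,p_2,I) = 3·I/(3·p_1 + 3·p_2), q_2* = 3·I/(3·p_1 + 3·p_2).
Here 3·6.5 + 3·3 = 28.5, giving q_2* = 44.6316.

q_2* = 44.6316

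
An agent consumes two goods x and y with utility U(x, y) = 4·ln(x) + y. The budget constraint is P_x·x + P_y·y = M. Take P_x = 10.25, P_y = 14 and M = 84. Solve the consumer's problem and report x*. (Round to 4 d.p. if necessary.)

x* = 5.4634

MU_x = 4/x, MU_y = 1. Tangency: 4/x = P_x/P_y.
So x*(P_x,P_y) = 4·P_y/P_x, independent of income; and y* = (M − 4·P_y)/P_y.
At the given prices: x* = 4·14/10.25 = 5.4634.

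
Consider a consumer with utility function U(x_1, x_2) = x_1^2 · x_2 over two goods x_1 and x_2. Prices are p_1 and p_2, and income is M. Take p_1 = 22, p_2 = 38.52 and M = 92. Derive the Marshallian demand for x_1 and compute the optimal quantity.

The MRS is 2·x_2/x_1. Set MRS = p_1/p_2.
Rearranging, p_2·x_2 = (1/2)·p_1·x_1. Substituting into the budget gives p_1·x_1·(1 + (1/2)) = M.
Demand: x_1*(p_1,p_2,M) = 2/3·M/p_1 and x_2* = 1/3·M/p_2.
At p_1=22, p_2=38.52, M=92: x_1* = 2/3·92/22 = 2.7879.

x_1* = 2.7879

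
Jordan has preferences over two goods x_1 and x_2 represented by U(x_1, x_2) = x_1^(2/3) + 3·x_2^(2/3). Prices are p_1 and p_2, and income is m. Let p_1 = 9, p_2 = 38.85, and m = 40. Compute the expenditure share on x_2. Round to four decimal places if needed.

share on x_2 = 0.5917

MU_x_1 ∝ x_1^(-1/3), MU_x_2 ∝ 3·x_2^(-1/3), so MRS = (1/3)·(x_2/x_1)^(1/3) = p_1/p_2.
Solve for the ratio: x_2/x_1 = [3·p_1/p_2]^(3).
Substitute x_2 = (x_2/x_1)·x_1 into the budget: x_1* = m/(p_1 + p_2·(x_2/x_1)).
Numerically x_2/x_1 = 0.335674, so x_1* = 40/(9 + 38.85·0.335674) = 1.8148 and x_2* = 0.335674·1.8148 = 0.6092.
Expenditure on x_2: 38.85·0.6092 = 23.6668; share = 0.5917.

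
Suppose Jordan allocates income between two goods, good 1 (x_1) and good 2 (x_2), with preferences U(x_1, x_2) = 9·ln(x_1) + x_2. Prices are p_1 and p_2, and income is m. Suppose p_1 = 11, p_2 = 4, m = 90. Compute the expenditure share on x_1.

Set MRS = p_1/p_2: (9/x_1)/1 = p_1/p_2.
So x_1*(p_1,p_2) = 9·p_2/p_1, independent of income; and x_2* = (m − 9·p_2)/p_2.
At the given prices: x_1* = 9·4/11 = 3.2727, and x_2* = 13.5.
Expenditure on x_1: 11·3.2727 = 36; share = 0.4.

share on x_1 = 0.4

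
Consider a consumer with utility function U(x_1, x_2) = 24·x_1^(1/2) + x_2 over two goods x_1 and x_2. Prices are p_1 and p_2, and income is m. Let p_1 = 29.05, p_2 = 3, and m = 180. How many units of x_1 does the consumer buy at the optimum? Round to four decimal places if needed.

Plugging in: x_1* = (12·3/29.05)² = 1.5357.

x_1* = 1.5357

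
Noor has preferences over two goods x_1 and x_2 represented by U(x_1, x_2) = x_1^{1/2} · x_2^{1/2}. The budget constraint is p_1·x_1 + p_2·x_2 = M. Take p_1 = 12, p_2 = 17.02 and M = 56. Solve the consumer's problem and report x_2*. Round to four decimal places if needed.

Tangency: MRS = x_2/x_1 = p_1/p_2.
So 0.5·p_2·x_2 = 0.5·p_1·x_1; combined with the budget, a share 0.5 of income goes to x_1.
Demand: x_1*(p_1,p_2,M) = 0.5·M/p_1 and x_2* = 0.5·M/p_2.
At p_1=12, p_2=17.02, M=56: x_2* = 0.5·56/17.02 = 1.6451.

x_2* = 1.6451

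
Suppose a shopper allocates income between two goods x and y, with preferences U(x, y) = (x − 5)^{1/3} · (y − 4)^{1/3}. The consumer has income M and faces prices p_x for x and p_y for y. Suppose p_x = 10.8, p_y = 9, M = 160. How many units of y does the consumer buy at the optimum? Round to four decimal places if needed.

After buying the subsistence bundle (5, 4), a share 0.5 of the remaining income goes to x: x* = 5 + 0.5·(M − 5p_x − 4p_y)/p_x.
Discretionary income = 160 − 5·10.8 − 4·9 = 70; y* = 4 + 0.5·70/9 = 7.8889.

y* = 7.8889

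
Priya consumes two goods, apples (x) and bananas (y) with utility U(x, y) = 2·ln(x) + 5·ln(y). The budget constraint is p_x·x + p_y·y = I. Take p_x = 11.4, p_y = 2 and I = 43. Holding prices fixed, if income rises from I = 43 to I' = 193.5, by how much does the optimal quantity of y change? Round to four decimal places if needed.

The MRS is (2/5)·y/x. Set MRS = p_x/p_y.
Rearranging, p_y·y = (5/2)·p_x·x. Substituting into the budget gives p_x·x·(1 + (5/2)) = I.
Demand: x*(p_x,p_y,I) = 2/7·I/p_x and y* = 5/7·I/p_y.
At p_x=11.4, p_y=2, I=43: y* = 5/7·43/2 = 15.3571.
At I' = 193.5: y* = 69.1071. Change: 69.1071 − 15.3571 = 53.75.

Δy* = 53.75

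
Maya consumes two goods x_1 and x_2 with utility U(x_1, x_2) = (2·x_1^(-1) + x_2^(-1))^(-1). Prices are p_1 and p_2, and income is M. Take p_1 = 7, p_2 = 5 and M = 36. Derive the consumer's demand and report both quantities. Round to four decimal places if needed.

MRS = MU_x_1/MU_x_2 = 2·(x_2/x_1)^(2). Set equal to p_1/p_2.
Solve for the ratio: x_2/x_1 = [(1/2)·p_1/p_2]^(0.5).
Substitute x_2 = (x_2/x_1)·x_1 into the budget: x_1* = M/(p_1 + p_2·(x_2/x_1)).
Numerically x_2/x_1 = 0.83666, so x_1* = 36/(7 + 5·0.83666) = 3.2191 and x_2* = 0.83666·3.2191 = 2.6933.

x_1* = 3.2191, x_2* = 2.6933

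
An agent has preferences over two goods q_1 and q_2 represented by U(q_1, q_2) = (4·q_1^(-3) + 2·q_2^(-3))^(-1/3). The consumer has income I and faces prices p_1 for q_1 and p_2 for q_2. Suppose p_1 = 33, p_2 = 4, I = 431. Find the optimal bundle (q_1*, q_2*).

MRS = MU_q_1/MU_q_2 = 2·(q_2/q_1)^(4). Set equal to p_1/p_2.
Hence q_2/q_1 = ((1/2)·p_1/p_2)^(1/(4)), i.e. raised to the 0.25 power.
Substitute q_2 = (q_2/q_1)·q_1 into the budget: q_1* = I/(p_1 + p_2·(q_2/q_1)).
Numerically q_2/q_1 = 1.425135, so q_1* = 431/(33 + 4·1.425135) = 11.1368 and q_2* = 1.425135·11.1368 = 15.8714.

q_1* = 11.1368, q_2* = 15.8714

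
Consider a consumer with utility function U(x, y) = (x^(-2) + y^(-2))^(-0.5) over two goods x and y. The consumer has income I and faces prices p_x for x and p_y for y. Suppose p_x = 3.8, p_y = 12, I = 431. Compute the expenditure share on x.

MU_x ∝ x^(-3), MU_y ∝ y^(-3), so MRS = (y/x)^(3) = p_x/p_y.
Solve for the ratio: y/x = [p_x/p_y]^(1/3).
Substitute y = (y/x)·x into the budget: x* = I/(p_x + p_y·(y/x)).
Numerically y/x = 0.681607, so x* = 431/(3.8 + 12·0.681607) = 35.9788 and y* = 0.681607·35.9788 = 24.5234.
Expenditure on x: 3.8·35.9788 = 136.7193; share = 0.3172.

share on x = 0.3172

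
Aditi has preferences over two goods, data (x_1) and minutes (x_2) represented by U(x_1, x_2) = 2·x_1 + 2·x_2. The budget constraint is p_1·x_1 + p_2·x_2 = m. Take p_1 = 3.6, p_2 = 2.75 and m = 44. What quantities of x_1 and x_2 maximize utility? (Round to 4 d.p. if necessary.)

Numerically: x_1* = 0, x_2* = 16.

x_1* = 0, x_2* = 16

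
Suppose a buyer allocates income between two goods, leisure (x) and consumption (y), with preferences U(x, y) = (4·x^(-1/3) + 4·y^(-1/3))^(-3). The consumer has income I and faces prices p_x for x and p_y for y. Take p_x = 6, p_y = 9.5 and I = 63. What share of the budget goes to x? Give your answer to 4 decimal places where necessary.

MU_x ∝ 4·x^(-4/3), MU_y ∝ 4·y^(-4/3), so MRS = (y/x)^(4/3) = p_x/p_y.
Solve for the ratio: y/x = [p_x/p_y]^(0.75).
With the ratio pinned down, the budget gives x* = I/(p_x + p_y·(y/x)) and y* = (y/x)·x*.
Numerically y/x = 0.708469, so x* = 63/(6 + 9.5·0.708469) = 4.9488 and y* = 0.708469·4.9488 = 3.506.
Expenditure on x: 6·4.9488 = 29.6926; share = 0.4713.

share on x = 0.4713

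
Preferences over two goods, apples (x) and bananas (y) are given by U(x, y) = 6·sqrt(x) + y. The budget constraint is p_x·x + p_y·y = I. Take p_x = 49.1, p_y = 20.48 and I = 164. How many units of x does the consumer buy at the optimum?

x* = 1.5658

MU_x = 3/√x, MU_y = 1. Tangency: 3/√x = p_x/p_y.
Solve: √x = 3·p_y/p_x, so x*(p_x,p_y) = (3·p_y/p_x)², and y* = (I − p_x·x*)/p_y.
Plugging in: x* = (3·20.48/49.1)² = 1.5658.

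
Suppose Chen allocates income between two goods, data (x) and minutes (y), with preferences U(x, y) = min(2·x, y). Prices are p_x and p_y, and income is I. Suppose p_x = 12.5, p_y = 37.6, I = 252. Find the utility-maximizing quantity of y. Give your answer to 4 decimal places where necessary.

Here 12.5 + 2·37.6 = 87.7, giving y* = 5.7469.

y* = 5.7469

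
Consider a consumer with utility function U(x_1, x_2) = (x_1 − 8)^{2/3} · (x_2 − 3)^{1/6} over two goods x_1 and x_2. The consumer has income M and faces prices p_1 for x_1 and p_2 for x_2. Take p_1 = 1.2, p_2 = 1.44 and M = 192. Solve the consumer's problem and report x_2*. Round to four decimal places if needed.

MRS = 4·(x_2−3)/(x_1−8). Tangency with p_1/p_2 gives x_2−3 = (1/4)·(p_1/p_2)·(x_1−8).
Substituting into the budget: x_1* = 8 + 0.8·(M − 8·p_1 − 3·p_2)/p_1, and x_2* = 3 + 0.2·(…)/p_2.
Discretionary income = 192 − 8·1.2 − 3·1.44 = 178.08; x_2* = 3 + 0.2·178.08/1.44 = 27.7333.

x_2* = 27.7333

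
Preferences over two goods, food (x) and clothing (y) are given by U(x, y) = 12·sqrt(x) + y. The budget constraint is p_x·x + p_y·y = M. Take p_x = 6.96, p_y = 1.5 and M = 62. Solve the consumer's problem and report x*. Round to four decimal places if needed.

x* = 1.6721

Plugging in: x* = (6·1.5/6.96)² = 1.6721.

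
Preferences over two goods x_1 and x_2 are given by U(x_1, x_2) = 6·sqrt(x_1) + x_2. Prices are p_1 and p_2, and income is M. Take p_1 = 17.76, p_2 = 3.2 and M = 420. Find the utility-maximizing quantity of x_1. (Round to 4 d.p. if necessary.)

Utility is quasi-linear in x_2; the FOC for x_1 is 3/√x_1 = p_1/p_2.
Solve: √x_1 = 3·p_2/p_1, so x_1*(p_1,p_2) = (3·p_2/p_1)², and x_2* = (M − p_1·x_1*)/p_2.
Plugging in: x_1* = (3·3.2/17.76)² = 0.2922.

x_1* = 0.2922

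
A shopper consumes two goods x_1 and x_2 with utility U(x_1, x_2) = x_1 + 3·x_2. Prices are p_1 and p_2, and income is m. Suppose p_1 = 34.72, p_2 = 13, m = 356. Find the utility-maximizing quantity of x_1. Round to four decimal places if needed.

Numerically: x_1* = 0, x_2* = 27.3846.

x_1* = 0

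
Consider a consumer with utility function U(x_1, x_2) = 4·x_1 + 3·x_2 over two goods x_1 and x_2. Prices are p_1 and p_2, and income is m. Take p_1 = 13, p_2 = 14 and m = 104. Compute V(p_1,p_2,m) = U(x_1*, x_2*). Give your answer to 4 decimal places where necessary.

V = 32

Perfect substitutes: compare marginal utility per dollar. 4/p_1 vs 3/p_2 → 0.3077 vs 0.2143.
x_1 gives more utility per dollar, so spend all income on x_1: x_1* = m/p_1, x_2* = 0.
Numerically: x_1* = 8, x_2* = 0.
Utility at the optimum: U(8, 0) = 32.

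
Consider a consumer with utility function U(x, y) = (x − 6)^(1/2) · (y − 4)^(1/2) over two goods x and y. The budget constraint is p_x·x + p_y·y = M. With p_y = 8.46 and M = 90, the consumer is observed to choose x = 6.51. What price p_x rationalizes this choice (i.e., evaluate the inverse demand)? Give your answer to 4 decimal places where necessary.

p_x = 8

MRS = (y−4)/(x−6). Tangency with p_x/p_y gives y−4 = (p_x/p_y)·(x−6).
After buying the subsistence bundle (6, 4), a share 0.5 of the remaining income goes to x: x* = 6 + 0.5·(M − 6p_x − 4p_y)/p_x.
Set x* = 6.51 in the demand function and solve for p_x: p_x = 8.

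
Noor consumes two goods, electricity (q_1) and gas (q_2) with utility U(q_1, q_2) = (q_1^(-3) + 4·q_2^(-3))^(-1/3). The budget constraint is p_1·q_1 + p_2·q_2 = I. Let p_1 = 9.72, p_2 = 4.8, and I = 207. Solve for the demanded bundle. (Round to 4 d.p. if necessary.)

MRS = MU_q_1/MU_q_2 = (1/4)·(q_2/q_1)^(4). Set equal to p_1/p_2.
Solve for the ratio: q_2/q_1 = [4·p_1/p_2]^(0.25).
With the ratio pinned down, the budget gives q_1* = I/(p_1 + p_2·(q_2/q_1)) and q_2* = (q_2/q_1)·q_1*.
Numerically q_2/q_1 = 1.687024, so q_1* = 207/(9.72 + 4.8·1.687024) = 11.6177 and q_2* = 1.687024·11.6177 = 19.5993.

q_1* = 11.6177, q_2* = 19.5993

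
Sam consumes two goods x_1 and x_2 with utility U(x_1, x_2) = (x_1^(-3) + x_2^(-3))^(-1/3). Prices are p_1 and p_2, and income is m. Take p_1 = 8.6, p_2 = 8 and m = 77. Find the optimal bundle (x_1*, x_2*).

x_1* = 4.5981, x_2* = 4.682

MRS = MU_x_1/MU_x_2 = (x_2/x_1)^(4). Set equal to p_1/p_2.
Solve for the ratio: x_2/x_1 = [p_1/p_2]^(0.25).
Substitute x_2 = (x_2/x_1)·x_1 into the budget: x_1* = m/(p_1 + p_2·(x_2/x_1)).
Numerically x_2/x_1 = 1.018245, so x_1* = 77/(8.6 + 8·1.018245) = 4.5981 and x_2* = 1.018245·4.5981 = 4.682.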